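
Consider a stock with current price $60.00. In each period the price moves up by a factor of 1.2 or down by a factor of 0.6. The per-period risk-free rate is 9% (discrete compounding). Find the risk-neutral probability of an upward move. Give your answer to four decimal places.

Risk-neutral probability p = (1 + 0.09 − 0.6)/(1.2 − 0.6) = 0.4900/0.6000 = 0.8167

p = 0.8167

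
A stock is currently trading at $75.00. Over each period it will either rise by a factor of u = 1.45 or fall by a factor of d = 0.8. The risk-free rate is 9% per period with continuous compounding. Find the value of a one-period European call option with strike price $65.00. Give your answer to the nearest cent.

$18.10

Risk-neutral probability p = (e^0.09 − 0.8)/(1.45 − 0.8) = 0.2942/0.6500 = 0.4526
Terminal stock prices: S_u = 108.8, S_d = 60
Terminal payoffs (S − K): max(43.75, 0) = 43.75, max(-5, 0) = 0
Node 0 (S = 75): V_0 = e^(−0.09)·[0.4526·43.7500 + 0.5474·0.0000] = 18.0960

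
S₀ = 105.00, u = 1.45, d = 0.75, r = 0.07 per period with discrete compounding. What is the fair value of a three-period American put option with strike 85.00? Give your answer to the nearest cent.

Risk-neutral probability p = (1 + 0.07 − 0.75)/(1.45 − 0.75) = 0.3200/0.7000 = 0.4571
Terminal stock prices: S_uuu = 320.1, S_uud = 165.6, S_udd = 85.64, S_ddd = 44.3
Terminal payoffs (K − S): max(-235.1, 0) = 0, max(-80.57, 0) = 0, max(-0.6406, 0) = 0, max(40.7, 0) = 40.7
Node uu (S = 220.8): continuation = 1/1.07·[0.4571·0.0000 + 0.5429·0.0000] = 0.0000; exercise value = 0.0000 ≤ continuation, so V_uu = 0.0000
Node ud (S = 114.2): continuation = 1/1.07·[0.4571·0.0000 + 0.5429·0.0000] = 0.0000; exercise value = 0.0000 ≤ continuation, so V_ud = 0.0000
Node dd (S = 59.06): continuation = 1/1.07·[0.4571·0.0000 + 0.5429·40.7031] = 20.6505; exercise value = 25.9375 > continuation, so V_dd = 25.9375 (exercise)
Node u (S = 152.2): continuation = 1/1.07·[0.4571·0.0000 + 0.5429·0.0000] = 0.0000; exercise value = 0.0000 ≤ continuation, so V_u = 0.0000
Node d (S = 78.75): continuation = 1/1.07·[0.4571·0.0000 + 0.5429·25.9375] = 13.1592; exercise value = 6.2500 ≤ continuation, so V_d = 13.1592
Node 0 (S = 105): continuation = 1/1.07·[0.4571·0.0000 + 0.5429·13.1592] = 6.6762; exercise value = 0.0000 ≤ continuation, so V_0 = 6.6762

6.68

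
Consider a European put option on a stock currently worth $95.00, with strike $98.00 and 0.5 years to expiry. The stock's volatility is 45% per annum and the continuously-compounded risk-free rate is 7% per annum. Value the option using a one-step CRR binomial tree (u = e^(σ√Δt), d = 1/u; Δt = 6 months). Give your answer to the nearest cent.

CRR parameters: u = e^(σ√Δt) = e^(0.45·√0.5) = 1.3746, d = 1/u = 0.7275
Per-period rate: rΔt = 0.07·0.5 = 0.035, so R = e^0.035 = 1.0356
Risk-neutral probability p = (e^0.035 − 0.7275)/(1.3746 − 0.7275) = 0.3082/0.6472 = 0.4762
Terminal stock prices: S_u = 130.6, S_d = 69.11
Terminal payoffs (K − S): max(-32.59, 0) = 0, max(28.89, 0) = 28.89
Node 0 (S = 95): V_0 = e^(−0.035)·[0.4762·0.0000 + 0.5238·28.8914] = 14.6141

$14.61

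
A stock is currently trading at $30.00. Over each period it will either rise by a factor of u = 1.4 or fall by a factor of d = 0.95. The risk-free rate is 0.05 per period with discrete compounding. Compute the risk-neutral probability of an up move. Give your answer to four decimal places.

p = 0.2222

Risk-neutral probability p = (1 + 0.05 − 0.95)/(1.4 − 0.95) = 0.1000/0.4500 = 0.2222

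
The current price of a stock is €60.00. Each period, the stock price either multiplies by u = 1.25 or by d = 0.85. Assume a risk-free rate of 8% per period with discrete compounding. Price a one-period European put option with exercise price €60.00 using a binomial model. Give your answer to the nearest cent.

Risk-neutral probability p = (1 + 0.08 − 0.85)/(1.25 − 0.85) = 0.2300/0.4000 = 0.5750
Terminal stock prices: S_u = 75, S_d = 51
Terminal payoffs (K − S): max(-15, 0) = 0, max(9, 0) = 9
Node 0 (S = 60): V_0 = 1/1.08·[0.5750·0.0000 + 0.4250·9.0000] = 3.5417

€3.54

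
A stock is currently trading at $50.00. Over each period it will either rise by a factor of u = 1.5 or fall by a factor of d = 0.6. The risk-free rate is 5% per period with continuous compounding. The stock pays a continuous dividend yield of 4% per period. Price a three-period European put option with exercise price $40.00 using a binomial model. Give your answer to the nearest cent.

$8.59

Per-period risk-free factor R = e^0.05 = 1.0513; dividend-adjusted growth = e^(0.05−0.04) = 1.0101.
Risk-neutral probability p = (1.0101 − 0.6)/(1.5 − 0.6) = 0.4101/0.9000 = 0.4556
Terminal stock prices: S_uuu = 168.8, S_uud = 67.5, S_udd = 27, S_ddd = 10.8
Terminal payoffs (K − S): max(-128.8, 0) = 0, max(-27.5, 0) = 0, max(13, 0) = 13, max(29.2, 0) = 29.2
Node uu (S = 112.5): V_uu = e^(−0.05)·[0.4556·0.0000 + 0.5444·0.0000] = 0.0000
Node ud (S = 45): V_ud = e^(−0.05)·[0.4556·0.0000 + 0.5444·13.0000] = 6.7319
Node dd (S = 18): V_dd = e^(−0.05)·[0.4556·13.0000 + 0.5444·29.2000] = 20.7550
Node u (S = 75): V_u = e^(−0.05)·[0.4556·0.0000 + 0.5444·6.7319] = 3.4860
Node d (S = 30): V_d = e^(−0.05)·[0.4556·6.7319 + 0.5444·20.7550] = 13.6653
Node 0 (S = 50): V_0 = e^(−0.05)·[0.4556·3.4860 + 0.5444·13.6653] = 8.5872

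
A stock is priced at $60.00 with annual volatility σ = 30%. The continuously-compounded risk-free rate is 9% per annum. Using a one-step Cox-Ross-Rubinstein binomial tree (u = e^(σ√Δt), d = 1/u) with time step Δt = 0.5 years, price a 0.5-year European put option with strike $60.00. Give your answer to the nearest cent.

$4.88

CRR parameters: u = e^(σ√Δt) = e^(0.3·√0.5) = 1.2363, d = 1/u = 0.8089
Per-period rate: rΔt = 0.09·0.5 = 0.045, so R = e^0.045 = 1.0460
Risk-neutral probability p = (e^0.045 − 0.8089)/(1.2363 − 0.8089) = 0.2372/0.4275 = 0.5548
Terminal stock prices: S_u = 74.18, S_d = 48.53
Terminal payoffs (K − S): max(-14.18, 0) = 0, max(11.47, 0) = 11.47
Node 0 (S = 60): V_0 = e^(−0.045)·[0.5548·0.0000 + 0.4452·11.4685] = 4.8806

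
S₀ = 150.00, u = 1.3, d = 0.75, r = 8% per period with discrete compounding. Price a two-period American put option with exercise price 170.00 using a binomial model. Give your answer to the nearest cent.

26.18

Risk-neutral probability p = (1 + 0.08 − 0.75)/(1.3 − 0.75) = 0.3300/0.5500 = 0.6000
Terminal stock prices: S_uu = 253.5, S_ud = 146.2, S_dd = 84.38
Terminal payoffs (K − S): max(-83.5, 0) = 0, max(23.75, 0) = 23.75, max(85.62, 0) = 85.62
Node u (S = 195): continuation = 1/1.08·[0.6000·0.0000 + 0.4000·23.7500] = 8.7963; exercise value = 0.0000 ≤ continuation, so V_u = 8.7963
Node d (S = 112.5): continuation = 1/1.08·[0.6000·23.7500 + 0.4000·85.6250] = 44.9074; exercise value = 57.5000 > continuation, so V_d = 57.5000 (exercise)
Node 0 (S = 150): continuation = 1/1.08·[0.6000·8.7963 + 0.4000·57.5000] = 26.1831; exercise value = 20.0000 ≤ continuation, so V_0 = 26.1831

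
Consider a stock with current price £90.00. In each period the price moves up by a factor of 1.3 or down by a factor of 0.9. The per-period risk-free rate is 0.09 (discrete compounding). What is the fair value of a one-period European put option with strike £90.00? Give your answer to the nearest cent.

£4.33

Risk-neutral probability p = (1 + 0.09 − 0.9)/(1.3 − 0.9) = 0.1900/0.4000 = 0.4750
Terminal stock prices: S_u = 117, S_d = 81
Terminal payoffs (K − S): max(-27, 0) = 0, max(9, 0) = 9
Node 0 (S = 90): V_0 = 1/1.09·[0.4750·0.0000 + 0.5250·9.0000] = 4.3349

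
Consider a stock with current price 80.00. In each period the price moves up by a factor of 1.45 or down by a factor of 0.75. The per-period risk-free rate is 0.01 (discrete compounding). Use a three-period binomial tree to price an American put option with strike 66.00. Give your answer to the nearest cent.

8.35

Risk-neutral probability p = (1 + 0.01 − 0.75)/(1.45 − 0.75) = 0.2600/0.7000 = 0.3714
Terminal stock prices: S_uuu = 243.9, S_uud = 126.1, S_udd = 65.25, S_ddd = 33.75
Terminal payoffs (K − S): max(-177.9, 0) = 0, max(-60.15, 0) = 0, max(0.75, 0) = 0.75, max(32.25, 0) = 32.25
Node uu (S = 168.2): continuation = 1/1.01·[0.3714·0.0000 + 0.6286·0.0000] = 0.0000; exercise value = 0.0000 ≤ continuation, so V_uu = 0.0000
Node ud (S = 87): continuation = 1/1.01·[0.3714·0.0000 + 0.6286·0.7500] = 0.4668; exercise value = 0.0000 ≤ continuation, so V_ud = 0.4668
Node dd (S = 45): continuation = 1/1.01·[0.3714·0.7500 + 0.6286·32.2500] = 20.3465; exercise value = 21.0000 > continuation, so V_dd = 21.0000 (exercise)
Node u (S = 116): continuation = 1/1.01·[0.3714·0.0000 + 0.6286·0.4668] = 0.2905; exercise value = 0.0000 ≤ continuation, so V_u = 0.2905
Node d (S = 60): continuation = 1/1.01·[0.3714·0.4668 + 0.6286·21.0000] = 13.2410; exercise value = 6.0000 ≤ continuation, so V_d = 13.2410
Node 0 (S = 80): continuation = 1/1.01·[0.3714·0.2905 + 0.6286·13.2410] = 8.3473; exercise value = 0.0000 ≤ continuation, so V_0 = 8.3473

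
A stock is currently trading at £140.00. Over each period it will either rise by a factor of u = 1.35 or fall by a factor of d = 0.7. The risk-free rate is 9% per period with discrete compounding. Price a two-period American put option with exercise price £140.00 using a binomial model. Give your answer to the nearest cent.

£16.97

Risk-neutral probability p = (1 + 0.09 − 0.7)/(1.35 − 0.7) = 0.3900/0.6500 = 0.6000
Terminal stock prices: S_uu = 255.2, S_ud = 132.3, S_dd = 68.6
Terminal payoffs (K − S): max(-115.2, 0) = 0, max(7.7, 0) = 7.7, max(71.4, 0) = 71.4
Node u (S = 189): continuation = 1/1.09·[0.6000·0.0000 + 0.4000·7.7000] = 2.8257; exercise value = 0.0000 ≤ continuation, so V_u = 2.8257
Node d (S = 98): continuation = 1/1.09·[0.6000·7.7000 + 0.4000·71.4000] = 30.4404; exercise value = 42.0000 > continuation, so V_d = 42.0000 (exercise)
Node 0 (S = 140): continuation = 1/1.09·[0.6000·2.8257 + 0.4000·42.0000] = 16.9683; exercise value = 0.0000 ≤ continuation, so V_0 = 16.9683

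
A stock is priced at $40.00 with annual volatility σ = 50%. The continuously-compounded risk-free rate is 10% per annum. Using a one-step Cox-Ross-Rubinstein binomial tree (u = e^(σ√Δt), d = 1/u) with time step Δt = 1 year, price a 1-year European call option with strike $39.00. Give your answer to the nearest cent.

CRR parameters: u = e^(σ√Δt) = e^(0.5·√1) = 1.6487, d = 1/u = 0.6065
Per-period rate: rΔt = 0.1·1 = 0.1, so R = e^0.1 = 1.1052
Risk-neutral probability p = (e^0.1 − 0.6065)/(1.6487 − 0.6065) = 0.4986/1.0422 = 0.4785
Terminal stock prices: S_u = 65.95, S_d = 24.26
Terminal payoffs (S − K): max(26.95, 0) = 26.95, max(-14.74, 0) = 0
Node 0 (S = 40): V_0 = e^(−0.1)·[0.4785·26.9489 + 0.5215·0.0000] = 11.6668

$11.67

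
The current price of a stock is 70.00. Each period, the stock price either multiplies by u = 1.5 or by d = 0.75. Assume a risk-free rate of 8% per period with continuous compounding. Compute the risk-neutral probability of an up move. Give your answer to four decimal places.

p = 0.4444

Risk-neutral probability p = (e^0.08 − 0.75)/(1.5 − 0.75) = 0.3333/0.7500 = 0.4444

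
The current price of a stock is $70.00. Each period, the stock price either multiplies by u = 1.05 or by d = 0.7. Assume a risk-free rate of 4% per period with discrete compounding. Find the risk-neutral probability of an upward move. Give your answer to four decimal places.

Risk-neutral probability p = (1 + 0.04 − 0.7)/(1.05 − 0.7) = 0.3400/0.3500 = 0.9714

p = 0.9714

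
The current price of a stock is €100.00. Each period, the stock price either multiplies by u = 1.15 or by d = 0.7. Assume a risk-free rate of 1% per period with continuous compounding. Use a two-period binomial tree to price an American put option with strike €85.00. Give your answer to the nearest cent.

€5.56

Risk-neutral probability p = (e^0.01 − 0.7)/(1.15 − 0.7) = 0.3101/0.4500 = 0.6890
Terminal stock prices: S_uu = 132.2, S_ud = 80.5, S_dd = 49
Terminal payoffs (K − S): max(-47.25, 0) = 0, max(4.5, 0) = 4.5, max(36, 0) = 36
Node u (S = 115): continuation = e^(−0.01)·[0.6890·0.0000 + 0.3110·4.5000] = 1.3856; exercise value = 0.0000 ≤ continuation, so V_u = 1.3856
Node d (S = 70): continuation = e^(−0.01)·[0.6890·4.5000 + 0.3110·36.0000] = 14.1542; exercise value = 15.0000 > continuation, so V_d = 15.0000 (exercise)
Node 0 (S = 100): continuation = e^(−0.01)·[0.6890·1.3856 + 0.3110·15.0000] = 5.5637; exercise value = 0.0000 ≤ continuation, so V_0 = 5.5637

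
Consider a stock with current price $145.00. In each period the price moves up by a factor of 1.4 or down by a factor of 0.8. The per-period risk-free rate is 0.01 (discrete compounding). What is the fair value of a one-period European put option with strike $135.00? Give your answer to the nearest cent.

$12.23

Risk-neutral probability p = (1 + 0.01 − 0.8)/(1.4 − 0.8) = 0.2100/0.6000 = 0.3500
Terminal stock prices: S_u = 203, S_d = 116
Terminal payoffs (K − S): max(-68, 0) = 0, max(19, 0) = 19
Node 0 (S = 145): V_0 = 1/1.01·[0.3500·0.0000 + 0.6500·19.0000] = 12.2277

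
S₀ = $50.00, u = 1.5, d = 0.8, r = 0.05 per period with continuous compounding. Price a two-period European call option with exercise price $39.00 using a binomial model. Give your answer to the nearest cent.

$17.31

Risk-neutral probability p = (e^0.05 − 0.8)/(1.5 − 0.8) = 0.2513/0.7000 = 0.3590
Terminal stock prices: S_uu = 112.5, S_ud = 60, S_dd = 32
Terminal payoffs (S − K): max(73.5, 0) = 73.5, max(21, 0) = 21, max(-7, 0) = 0
Node u (S = 75): V_u = e^(−0.05)·[0.3590·73.5000 + 0.6410·21.0000] = 37.9021
Node d (S = 40): V_d = e^(−0.05)·[0.3590·21.0000 + 0.6410·0.0000] = 7.1705
Node 0 (S = 50): V_0 = e^(−0.05)·[0.3590·37.9021 + 0.6410·7.1705] = 17.3141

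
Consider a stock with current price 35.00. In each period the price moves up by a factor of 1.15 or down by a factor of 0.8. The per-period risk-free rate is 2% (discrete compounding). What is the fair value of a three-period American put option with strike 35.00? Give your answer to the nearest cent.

Risk-neutral probability p = (1 + 0.02 − 0.8)/(1.15 − 0.8) = 0.2200/0.3500 = 0.6286
Terminal stock prices: S_uuu = 53.23, S_uud = 37.03, S_udd = 25.76, S_ddd = 17.92
Terminal payoffs (K − S): max(-18.23, 0) = 0, max(-2.03, 0) = 0, max(9.24, 0) = 9.24, max(17.08, 0) = 17.08
Node uu (S = 46.29): continuation = 1/1.02·[0.6286·0.0000 + 0.3714·0.0000] = 0.0000; exercise value = 0.0000 ≤ continuation, so V_uu = 0.0000
Node ud (S = 32.2): continuation = 1/1.02·[0.6286·0.0000 + 0.3714·9.2400] = 3.3647; exercise value = 2.8000 ≤ continuation, so V_ud = 3.3647
Node dd (S = 22.4): continuation = 1/1.02·[0.6286·9.2400 + 0.3714·17.0800] = 11.9137; exercise value = 12.6000 > continuation, so V_dd = 12.6000 (exercise)
Node u (S = 40.25): continuation = 1/1.02·[0.6286·0.0000 + 0.3714·3.3647] = 1.2252; exercise value = 0.0000 ≤ continuation, so V_u = 1.2252
Node d (S = 28): continuation = 1/1.02·[0.6286·3.3647 + 0.3714·12.6000] = 6.6617; exercise value = 7.0000 > continuation, so V_d = 7.0000 (exercise)
Node 0 (S = 35): continuation = 1/1.02·[0.6286·1.2252 + 0.3714·7.0000] = 3.3041; exercise value = 0.0000 ≤ continuation, so V_0 = 3.3041

3.30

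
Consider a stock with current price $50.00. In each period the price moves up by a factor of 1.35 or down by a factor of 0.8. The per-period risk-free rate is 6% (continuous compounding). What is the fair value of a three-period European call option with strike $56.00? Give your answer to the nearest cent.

$11.07

Risk-neutral probability p = (e^0.06 − 0.8)/(1.35 − 0.8) = 0.2618/0.5500 = 0.4761
Terminal stock prices: S_uuu = 123, S_uud = 72.9, S_udd = 43.2, S_ddd = 25.6
Terminal payoffs (S − K): max(67.02, 0) = 67.02, max(16.9, 0) = 16.9, max(-12.8, 0) = 0, max(-30.4, 0) = 0
Node uu (S = 91.13): V_uu = e^(−0.06)·[0.4761·67.0188 + 0.5239·16.9000] = 38.3862
Node ud (S = 54): V_ud = e^(−0.06)·[0.4761·16.9000 + 0.5239·0.0000] = 7.5770
Node dd (S = 32): V_dd = e^(−0.06)·[0.4761·0.0000 + 0.5239·0.0000] = 0.0000
Node u (S = 67.5): V_u = e^(−0.06)·[0.4761·38.3862 + 0.5239·7.5770] = 20.9488
Node d (S = 40): V_d = e^(−0.06)·[0.4761·7.5770 + 0.5239·0.0000] = 3.3971
Node 0 (S = 50): V_0 = e^(−0.06)·[0.4761·20.9488 + 0.5239·3.3971] = 11.0684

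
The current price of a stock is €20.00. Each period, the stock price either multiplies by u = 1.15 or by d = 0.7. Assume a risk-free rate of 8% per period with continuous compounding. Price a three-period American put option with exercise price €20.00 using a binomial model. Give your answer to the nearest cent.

€1.37

Risk-neutral probability p = (e^0.08 − 0.7)/(1.15 − 0.7) = 0.3833/0.4500 = 0.8517
Terminal stock prices: S_uuu = 30.42, S_uud = 18.51, S_udd = 11.27, S_ddd = 6.86
Terminal payoffs (K − S): max(-10.42, 0) = 0, max(1.485, 0) = 1.485, max(8.73, 0) = 8.73, max(13.14, 0) = 13.14
Node uu (S = 26.45): continuation = e^(−0.08)·[0.8517·0.0000 + 0.1483·1.4850] = 0.2032; exercise value = 0.0000 ≤ continuation, so V_uu = 0.2032
Node ud (S = 16.1): continuation = e^(−0.08)·[0.8517·1.4850 + 0.1483·8.7300] = 2.3623; exercise value = 3.9000 > continuation, so V_ud = 3.9000 (exercise)
Node dd (S = 9.8): continuation = e^(−0.08)·[0.8517·8.7300 + 0.1483·13.1400] = 8.6623; exercise value = 10.2000 > continuation, so V_dd = 10.2000 (exercise)
Node u (S = 23): continuation = e^(−0.08)·[0.8517·0.2032 + 0.1483·3.9000] = 0.6935; exercise value = 0.0000 ≤ continuation, so V_u = 0.6935
Node d (S = 14): continuation = e^(−0.08)·[0.8517·3.9000 + 0.1483·10.2000] = 4.4623; exercise value = 6.0000 > continuation, so V_d = 6.0000 (exercise)
Node 0 (S = 20): continuation = e^(−0.08)·[0.8517·0.6935 + 0.1483·6.0000] = 1.3664; exercise value = 0.0000 ≤ continuation, so V_0 = 1.3664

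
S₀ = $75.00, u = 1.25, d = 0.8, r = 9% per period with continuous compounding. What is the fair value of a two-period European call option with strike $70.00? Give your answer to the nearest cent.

Risk-neutral probability p = (e^0.09 − 0.8)/(1.25 − 0.8) = 0.2942/0.4500 = 0.6537
Terminal stock prices: S_uu = 117.2, S_ud = 75, S_dd = 48
Terminal payoffs (S − K): max(47.19, 0) = 47.19, max(5, 0) = 5, max(-22, 0) = 0
Node u (S = 93.75): V_u = e^(−0.09)·[0.6537·47.1875 + 0.3463·5.0000] = 29.7748
Node d (S = 60): V_d = e^(−0.09)·[0.6537·5.0000 + 0.3463·0.0000] = 2.9873
Node 0 (S = 75): V_0 = e^(−0.09)·[0.6537·29.7748 + 0.3463·2.9873] = 18.7345

$18.73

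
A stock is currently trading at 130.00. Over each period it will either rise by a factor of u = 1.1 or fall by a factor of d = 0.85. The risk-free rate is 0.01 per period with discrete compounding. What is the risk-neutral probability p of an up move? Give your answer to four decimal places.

Risk-neutral probability p = (1 + 0.01 − 0.85)/(1.1 − 0.85) = 0.1600/0.2500 = 0.6400

p = 0.6400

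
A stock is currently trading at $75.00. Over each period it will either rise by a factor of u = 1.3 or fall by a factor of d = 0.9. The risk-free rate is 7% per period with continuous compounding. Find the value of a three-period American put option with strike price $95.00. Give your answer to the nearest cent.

Risk-neutral probability p = (e^0.07 − 0.9)/(1.3 − 0.9) = 0.1725/0.4000 = 0.4313
Terminal stock prices: S_uuu = 164.8, S_uud = 114.1, S_udd = 78.98, S_ddd = 54.68
Terminal payoffs (K − S): max(-69.78, 0) = 0, max(-19.08, 0) = 0, max(16.02, 0) = 16.02, max(40.32, 0) = 40.32
Node uu (S = 126.8): continuation = e^(−0.07)·[0.4313·0.0000 + 0.5687·0.0000] = 0.0000; exercise value = 0.0000 ≤ continuation, so V_uu = 0.0000
Node ud (S = 87.75): continuation = e^(−0.07)·[0.4313·0.0000 + 0.5687·16.0250] = 8.4977; exercise value = 7.2500 ≤ continuation, so V_ud = 8.4977
Node dd (S = 60.75): continuation = e^(−0.07)·[0.4313·16.0250 + 0.5687·40.3250] = 27.8274; exercise value = 34.2500 > continuation, so V_dd = 34.2500 (exercise)
Node u (S = 97.5): continuation = e^(−0.07)·[0.4313·0.0000 + 0.5687·8.4977] = 4.5062; exercise value = 0.0000 ≤ continuation, so V_u = 4.5062
Node d (S = 67.5): continuation = e^(−0.07)·[0.4313·8.4977 + 0.5687·34.2500] = 21.5791; exercise value = 27.5000 > continuation, so V_d = 27.5000 (exercise)
Node 0 (S = 75): continuation = e^(−0.07)·[0.4313·4.5062 + 0.5687·27.5000] = 16.3947; exercise value = 20.0000 > continuation, so V_0 = 20.0000 (exercise)

$20.00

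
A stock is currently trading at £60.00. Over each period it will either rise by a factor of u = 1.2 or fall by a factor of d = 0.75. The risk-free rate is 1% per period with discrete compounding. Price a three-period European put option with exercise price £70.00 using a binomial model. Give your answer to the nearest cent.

Risk-neutral probability p = (1 + 0.01 − 0.75)/(1.2 − 0.75) = 0.2600/0.4500 = 0.5778
Terminal stock prices: S_uuu = 103.7, S_uud = 64.8, S_udd = 40.5, S_ddd = 25.31
Terminal payoffs (K − S): max(-33.68, 0) = 0, max(5.2, 0) = 5.2, max(29.5, 0) = 29.5, max(44.69, 0) = 44.69
Node uu (S = 86.4): V_uu = 1/1.01·[0.5778·0.0000 + 0.4222·5.2000] = 2.1738
Node ud (S = 54): V_ud = 1/1.01·[0.5778·5.2000 + 0.4222·29.5000] = 15.3069
Node dd (S = 33.75): V_dd = 1/1.01·[0.5778·29.5000 + 0.4222·44.6875] = 35.5569
Node u (S = 72): V_u = 1/1.01·[0.5778·2.1738 + 0.4222·15.3069] = 7.6425
Node d (S = 45): V_d = 1/1.01·[0.5778·15.3069 + 0.4222·35.5569] = 23.6207
Node 0 (S = 60): V_0 = 1/1.01·[0.5778·7.6425 + 0.4222·23.6207] = 14.2464

£14.25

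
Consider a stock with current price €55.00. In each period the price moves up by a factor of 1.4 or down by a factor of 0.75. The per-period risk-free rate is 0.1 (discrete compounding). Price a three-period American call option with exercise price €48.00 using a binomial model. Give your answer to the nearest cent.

Risk-neutral probability p = (1 + 0.1 − 0.75)/(1.4 − 0.75) = 0.3500/0.6500 = 0.5385
Terminal stock prices: S_uuu = 150.9, S_uud = 80.85, S_udd = 43.31, S_ddd = 23.2
Terminal payoffs (S − K): max(102.9, 0) = 102.9, max(32.85, 0) = 32.85, max(-4.688, 0) = 0, max(-24.8, 0) = 0
Node uu (S = 107.8): continuation = 1/1.1·[0.5385·102.9200 + 0.4615·32.8500] = 64.1636; exercise value = 59.8000 ≤ continuation, so V_uu = 64.1636
Node ud (S = 57.75): continuation = 1/1.1·[0.5385·32.8500 + 0.4615·0.0000] = 16.0804; exercise value = 9.7500 ≤ continuation, so V_ud = 16.0804
Node dd (S = 30.94): continuation = 1/1.1·[0.5385·0.0000 + 0.4615·0.0000] = 0.0000; exercise value = 0.0000 ≤ continuation, so V_dd = 0.0000
Node u (S = 77): continuation = 1/1.1·[0.5385·64.1636 + 0.4615·16.0804] = 38.1558; exercise value = 29.0000 ≤ continuation, so V_u = 38.1558
Node d (S = 41.25): continuation = 1/1.1·[0.5385·16.0804 + 0.4615·0.0000] = 7.8715; exercise value = 0.0000 ≤ continuation, so V_d = 7.8715
Node 0 (S = 55): continuation = 1/1.1·[0.5385·38.1558 + 0.4615·7.8715] = 21.9804; exercise value = 7.0000 ≤ continuation, so V_0 = 21.9804

€21.98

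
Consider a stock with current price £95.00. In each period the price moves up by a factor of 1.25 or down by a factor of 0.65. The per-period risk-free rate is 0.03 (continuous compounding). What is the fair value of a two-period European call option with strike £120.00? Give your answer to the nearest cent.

Risk-neutral probability p = (e^0.03 − 0.65)/(1.25 − 0.65) = 0.3805/0.6000 = 0.6341
Terminal stock prices: S_uu = 148.4, S_ud = 77.19, S_dd = 40.14
Terminal payoffs (S − K): max(28.44, 0) = 28.44, max(-42.81, 0) = 0, max(-79.86, 0) = 0
Node u (S = 118.8): V_u = e^(−0.03)·[0.6341·28.4375 + 0.3659·0.0000] = 17.4990
Node d (S = 61.75): V_d = e^(−0.03)·[0.6341·0.0000 + 0.3659·0.0000] = 0.0000
Node 0 (S = 95): V_0 = e^(−0.03)·[0.6341·17.4990 + 0.3659·0.0000] = 10.7680

£10.77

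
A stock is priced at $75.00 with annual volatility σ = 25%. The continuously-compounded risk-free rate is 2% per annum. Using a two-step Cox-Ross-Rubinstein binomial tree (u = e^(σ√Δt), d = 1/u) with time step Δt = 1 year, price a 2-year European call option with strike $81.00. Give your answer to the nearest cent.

$9.36

CRR parameters: u = e^(σ√Δt) = e^(0.25·√1) = 1.2840, d = 1/u = 0.7788
Per-period rate: rΔt = 0.02·1 = 0.02, so R = e^0.02 = 1.0202
Risk-neutral probability p = (e^0.02 − 0.7788)/(1.2840 − 0.7788) = 0.2414/0.5052 = 0.4778
Terminal stock prices: S_uu = 123.7, S_ud = 75, S_dd = 45.49
Terminal payoffs (S − K): max(42.65, 0) = 42.65, max(-6, 0) = 0, max(-35.51, 0) = 0
Node u (S = 96.3): V_u = e^(−0.02)·[0.4778·42.6541 + 0.5222·0.0000] = 19.9769
Node d (S = 58.41): V_d = e^(−0.02)·[0.4778·0.0000 + 0.5222·0.0000] = 0.0000
Node 0 (S = 75): V_0 = e^(−0.02)·[0.4778·19.9769 + 0.5222·0.0000] = 9.3561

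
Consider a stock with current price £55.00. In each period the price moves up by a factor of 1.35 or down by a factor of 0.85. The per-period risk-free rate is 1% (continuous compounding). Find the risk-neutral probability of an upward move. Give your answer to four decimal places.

Risk-neutral probability p = (e^0.01 − 0.85)/(1.35 − 0.85) = 0.1601/0.5000 = 0.3201

p = 0.3201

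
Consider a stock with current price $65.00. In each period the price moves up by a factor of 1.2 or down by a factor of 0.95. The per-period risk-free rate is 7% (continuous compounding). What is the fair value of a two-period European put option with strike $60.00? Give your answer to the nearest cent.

Risk-neutral probability p = (e^0.07 − 0.95)/(1.2 − 0.95) = 0.1225/0.2500 = 0.4900
Terminal stock prices: S_uu = 93.6, S_ud = 74.1, S_dd = 58.66
Terminal payoffs (K − S): max(-33.6, 0) = 0, max(-14.1, 0) = 0, max(1.337, 0) = 1.337
Node u (S = 78): V_u = e^(−0.07)·[0.4900·0.0000 + 0.5100·0.0000] = 0.0000
Node d (S = 61.75): V_d = e^(−0.07)·[0.4900·0.0000 + 0.5100·1.3375] = 0.6360
Node 0 (S = 65): V_0 = e^(−0.07)·[0.4900·0.0000 + 0.5100·0.6360] = 0.3024

$0.30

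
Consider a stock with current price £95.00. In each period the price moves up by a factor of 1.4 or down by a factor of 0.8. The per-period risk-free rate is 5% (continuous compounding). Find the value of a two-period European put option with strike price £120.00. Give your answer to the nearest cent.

Risk-neutral probability p = (e^0.05 − 0.8)/(1.4 − 0.8) = 0.2513/0.6000 = 0.4188
Terminal stock prices: S_uu = 186.2, S_ud = 106.4, S_dd = 60.8
Terminal payoffs (K − S): max(-66.2, 0) = 0, max(13.6, 0) = 13.6, max(59.2, 0) = 59.2
Node u (S = 133): V_u = e^(−0.05)·[0.4188·0.0000 + 0.5812·13.6000] = 7.5190
Node d (S = 76): V_d = e^(−0.05)·[0.4188·13.6000 + 0.5812·59.2000] = 38.1475
Node 0 (S = 95): V_0 = e^(−0.05)·[0.4188·7.5190 + 0.5812·38.1475] = 24.0859

£24.09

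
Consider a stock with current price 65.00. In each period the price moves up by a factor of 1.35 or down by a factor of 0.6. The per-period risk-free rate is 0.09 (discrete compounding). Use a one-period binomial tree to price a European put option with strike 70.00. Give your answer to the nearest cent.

9.86

Risk-neutral probability p = (1 + 0.09 − 0.6)/(1.35 − 0.6) = 0.4900/0.7500 = 0.6533
Terminal stock prices: S_u = 87.75, S_d = 39
Terminal payoffs (K − S): max(-17.75, 0) = 0, max(31, 0) = 31
Node 0 (S = 65): V_0 = 1/1.09·[0.6533·0.0000 + 0.3467·31.0000] = 9.8593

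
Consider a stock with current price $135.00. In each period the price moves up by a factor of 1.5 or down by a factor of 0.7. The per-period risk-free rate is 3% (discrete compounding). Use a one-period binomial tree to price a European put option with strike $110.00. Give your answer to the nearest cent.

Risk-neutral probability p = (1 + 0.03 − 0.7)/(1.5 − 0.7) = 0.3300/0.8000 = 0.4125
Terminal stock prices: S_u = 202.5, S_d = 94.5
Terminal payoffs (K − S): max(-92.5, 0) = 0, max(15.5, 0) = 15.5
Node 0 (S = 135): V_0 = 1/1.03·[0.4125·0.0000 + 0.5875·15.5000] = 8.8410

$8.84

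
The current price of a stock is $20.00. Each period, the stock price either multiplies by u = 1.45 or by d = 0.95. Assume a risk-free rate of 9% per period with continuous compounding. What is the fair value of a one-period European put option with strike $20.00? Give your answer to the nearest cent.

$0.65

Risk-neutral probability p = (e^0.09 − 0.95)/(1.45 − 0.95) = 0.1442/0.5000 = 0.2883
Terminal stock prices: S_u = 29, S_d = 19
Terminal payoffs (K − S): max(-9, 0) = 0, max(1, 0) = 1
Node 0 (S = 20): V_0 = e^(−0.09)·[0.2883·0.0000 + 0.7117·1.0000] = 0.6504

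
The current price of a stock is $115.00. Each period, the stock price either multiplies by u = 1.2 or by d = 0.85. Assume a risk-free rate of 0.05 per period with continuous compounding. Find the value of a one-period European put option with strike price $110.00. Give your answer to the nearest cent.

$4.95

Risk-neutral probability p = (e^0.05 − 0.85)/(1.2 − 0.85) = 0.2013/0.3500 = 0.5751
Terminal stock prices: S_u = 138, S_d = 97.75
Terminal payoffs (K − S): max(-28, 0) = 0, max(12.25, 0) = 12.25
Node 0 (S = 115): V_0 = e^(−0.05)·[0.5751·0.0000 + 0.4249·12.2500] = 4.9516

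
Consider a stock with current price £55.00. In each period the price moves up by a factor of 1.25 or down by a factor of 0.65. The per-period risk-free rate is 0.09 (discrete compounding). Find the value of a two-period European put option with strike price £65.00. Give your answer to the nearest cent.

£9.19

Risk-neutral probability p = (1 + 0.09 − 0.65)/(1.25 − 0.65) = 0.4400/0.6000 = 0.7333
Terminal stock prices: S_uu = 85.94, S_ud = 44.69, S_dd = 23.24
Terminal payoffs (K − S): max(-20.94, 0) = 0, max(20.31, 0) = 20.31, max(41.76, 0) = 41.76
Node u (S = 68.75): V_u = 1/1.09·[0.7333·0.0000 + 0.2667·20.3125] = 4.9694
Node d (S = 35.75): V_d = 1/1.09·[0.7333·20.3125 + 0.2667·41.7625] = 23.8830
Node 0 (S = 55): V_0 = 1/1.09·[0.7333·4.9694 + 0.2667·23.8830] = 9.1863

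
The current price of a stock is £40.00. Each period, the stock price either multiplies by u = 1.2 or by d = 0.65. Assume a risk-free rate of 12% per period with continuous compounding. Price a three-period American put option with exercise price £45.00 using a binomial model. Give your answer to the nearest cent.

£5.00

Risk-neutral probability p = (e^0.12 − 0.65)/(1.2 − 0.65) = 0.4775/0.5500 = 0.8682
Terminal stock prices: S_uuu = 69.12, S_uud = 37.44, S_udd = 20.28, S_ddd = 10.98
Terminal payoffs (K − S): max(-24.12, 0) = 0, max(7.56, 0) = 7.56, max(24.72, 0) = 24.72, max(34.02, 0) = 34.02
Node uu (S = 57.6): continuation = e^(−0.12)·[0.8682·0.0000 + 0.1318·7.5600] = 0.8839; exercise value = 0.0000 ≤ continuation, so V_uu = 0.8839
Node ud (S = 31.2): continuation = e^(−0.12)·[0.8682·7.5600 + 0.1318·24.7200] = 8.7114; exercise value = 13.8000 > continuation, so V_ud = 13.8000 (exercise)
Node dd (S = 16.9): continuation = e^(−0.12)·[0.8682·24.7200 + 0.1318·34.0150] = 23.0114; exercise value = 28.1000 > continuation, so V_dd = 28.1000 (exercise)
Node u (S = 48): continuation = e^(−0.12)·[0.8682·0.8839 + 0.1318·13.8000] = 2.2941; exercise value = 0.0000 ≤ continuation, so V_u = 2.2941
Node d (S = 26): continuation = e^(−0.12)·[0.8682·13.8000 + 0.1318·28.1000] = 13.9114; exercise value = 19.0000 > continuation, so V_d = 19.0000 (exercise)
Node 0 (S = 40): continuation = e^(−0.12)·[0.8682·2.2941 + 0.1318·19.0000] = 3.9879; exercise value = 5.0000 > continuation, so V_0 = 5.0000 (exercise)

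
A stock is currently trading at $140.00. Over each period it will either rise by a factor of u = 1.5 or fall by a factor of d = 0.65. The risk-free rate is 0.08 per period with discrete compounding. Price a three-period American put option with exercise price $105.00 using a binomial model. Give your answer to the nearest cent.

$12.79

Risk-neutral probability p = (1 + 0.08 − 0.65)/(1.5 − 0.65) = 0.4300/0.8500 = 0.5059
Terminal stock prices: S_uuu = 472.5, S_uud = 204.8, S_udd = 88.73, S_ddd = 38.45
Terminal payoffs (K − S): max(-367.5, 0) = 0, max(-99.75, 0) = 0, max(16.27, 0) = 16.27, max(66.55, 0) = 66.55
Node uu (S = 315): continuation = 1/1.08·[0.5059·0.0000 + 0.4941·0.0000] = 0.0000; exercise value = 0.0000 ≤ continuation, so V_uu = 0.0000
Node ud (S = 136.5): continuation = 1/1.08·[0.5059·0.0000 + 0.4941·16.2750] = 7.4461; exercise value = 0.0000 ≤ continuation, so V_ud = 7.4461
Node dd (S = 59.15): continuation = 1/1.08·[0.5059·16.2750 + 0.4941·66.5525] = 38.0722; exercise value = 45.8500 > continuation, so V_dd = 45.8500 (exercise)
Node u (S = 210): continuation = 1/1.08·[0.5059·0.0000 + 0.4941·7.4461] = 3.4067; exercise value = 0.0000 ≤ continuation, so V_u = 3.4067
Node d (S = 91): continuation = 1/1.08·[0.5059·7.4461 + 0.4941·45.8500] = 24.4649; exercise value = 14.0000 ≤ continuation, so V_d = 24.4649
Node 0 (S = 140): continuation = 1/1.08·[0.5059·3.4067 + 0.4941·24.4649] = 12.7888; exercise value = 0.0000 ≤ continuation, so V_0 = 12.7888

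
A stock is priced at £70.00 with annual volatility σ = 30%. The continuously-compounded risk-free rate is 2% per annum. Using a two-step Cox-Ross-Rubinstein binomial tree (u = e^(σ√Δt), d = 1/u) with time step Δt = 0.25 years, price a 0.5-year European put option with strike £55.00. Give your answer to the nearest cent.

CRR parameters: u = e^(σ√Δt) = e^(0.3·√0.25) = 1.1618, d = 1/u = 0.8607
Per-period rate: rΔt = 0.02·0.25 = 0.005, so R = e^0.005 = 1.0050
Risk-neutral probability p = (e^0.005 − 0.8607)/(1.1618 − 0.8607) = 0.1443/0.3011 = 0.4792
Terminal stock prices: S_uu = 94.49, S_ud = 70, S_dd = 51.86
Terminal payoffs (K − S): max(-39.49, 0) = 0, max(-15, 0) = 0, max(3.143, 0) = 3.143
Node u (S = 81.33): V_u = e^(−0.005)·[0.4792·0.0000 + 0.5208·0.0000] = 0.0000
Node d (S = 60.25): V_d = e^(−0.005)·[0.4792·0.0000 + 0.5208·3.1427] = 1.6285
Node 0 (S = 70): V_0 = e^(−0.005)·[0.4792·0.0000 + 0.5208·1.6285] = 0.8439

£0.84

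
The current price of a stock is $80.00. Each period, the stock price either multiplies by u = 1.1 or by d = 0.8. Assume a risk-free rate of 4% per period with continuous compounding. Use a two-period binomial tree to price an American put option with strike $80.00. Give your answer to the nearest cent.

Risk-neutral probability p = (e^0.04 − 0.8)/(1.1 − 0.8) = 0.2408/0.3000 = 0.8027
Terminal stock prices: S_uu = 96.8, S_ud = 70.4, S_dd = 51.2
Terminal payoffs (K − S): max(-16.8, 0) = 0, max(9.6, 0) = 9.6, max(28.8, 0) = 28.8
Node u (S = 88): continuation = e^(−0.04)·[0.8027·0.0000 + 0.1973·9.6000] = 1.8198; exercise value = 0.0000 ≤ continuation, so V_u = 1.8198
Node d (S = 64): continuation = e^(−0.04)·[0.8027·9.6000 + 0.1973·28.8000] = 12.8632; exercise value = 16.0000 > continuation, so V_d = 16.0000 (exercise)
Node 0 (S = 80): continuation = e^(−0.04)·[0.8027·1.8198 + 0.1973·16.0000] = 4.4365; exercise value = 0.0000 ≤ continuation, so V_0 = 4.4365

$4.44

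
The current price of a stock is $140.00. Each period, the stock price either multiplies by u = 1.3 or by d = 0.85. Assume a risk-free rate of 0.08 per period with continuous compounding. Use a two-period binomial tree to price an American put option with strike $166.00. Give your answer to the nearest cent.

Risk-neutral probability p = (e^0.08 − 0.85)/(1.3 − 0.85) = 0.2333/0.4500 = 0.5184
Terminal stock prices: S_uu = 236.6, S_ud = 154.7, S_dd = 101.1
Terminal payoffs (K − S): max(-70.6, 0) = 0, max(11.3, 0) = 11.3, max(64.85, 0) = 64.85
Node u (S = 182): continuation = e^(−0.08)·[0.5184·0.0000 + 0.4816·11.3000] = 5.0235; exercise value = 0.0000 ≤ continuation, so V_u = 5.0235
Node d (S = 119): continuation = e^(−0.08)·[0.5184·11.3000 + 0.4816·64.8500] = 34.2373; exercise value = 47.0000 > continuation, so V_d = 47.0000 (exercise)
Node 0 (S = 140): continuation = e^(−0.08)·[0.5184·5.0235 + 0.4816·47.0000] = 23.2983; exercise value = 26.0000 > continuation, so V_0 = 26.0000 (exercise)

$26.00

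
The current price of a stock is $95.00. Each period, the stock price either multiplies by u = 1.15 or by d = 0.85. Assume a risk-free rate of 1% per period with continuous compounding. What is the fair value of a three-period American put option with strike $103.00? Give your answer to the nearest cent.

$12.99

Risk-neutral probability p = (e^0.01 − 0.85)/(1.15 − 0.85) = 0.1601/0.3000 = 0.5335
Terminal stock prices: S_uuu = 144.5, S_uud = 106.8, S_udd = 78.93, S_ddd = 58.34
Terminal payoffs (K − S): max(-41.48, 0) = 0, max(-3.792, 0) = 0, max(24.07, 0) = 24.07, max(44.66, 0) = 44.66
Node uu (S = 125.6): continuation = e^(−0.01)·[0.5335·0.0000 + 0.4665·0.0000] = 0.0000; exercise value = 0.0000 ≤ continuation, so V_uu = 0.0000
Node ud (S = 92.86): continuation = e^(−0.01)·[0.5335·0.0000 + 0.4665·24.0669] = 11.1155; exercise value = 10.1375 ≤ continuation, so V_ud = 11.1155
Node dd (S = 68.64): continuation = e^(−0.01)·[0.5335·24.0669 + 0.4665·44.6581] = 33.3376; exercise value = 34.3625 > continuation, so V_dd = 34.3625 (exercise)
Node u (S = 109.2): continuation = e^(−0.01)·[0.5335·0.0000 + 0.4665·11.1155] = 5.1338; exercise value = 0.0000 ≤ continuation, so V_u = 5.1338
Node d (S = 80.75): continuation = e^(−0.01)·[0.5335·11.1155 + 0.4665·34.3625] = 21.7417; exercise value = 22.2500 > continuation, so V_d = 22.2500 (exercise)
Node 0 (S = 95): continuation = e^(−0.01)·[0.5335·5.1338 + 0.4665·22.2500] = 12.9879; exercise value = 8.0000 ≤ continuation, so V_0 = 12.9879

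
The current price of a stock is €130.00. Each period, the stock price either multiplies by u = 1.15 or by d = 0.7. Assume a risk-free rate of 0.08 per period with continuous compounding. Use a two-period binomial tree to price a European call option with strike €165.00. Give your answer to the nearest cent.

Risk-neutral probability p = (e^0.08 − 0.7)/(1.15 − 0.7) = 0.3833/0.4500 = 0.8517
Terminal stock prices: S_uu = 171.9, S_ud = 104.6, S_dd = 63.7
Terminal payoffs (S − K): max(6.925, 0) = 6.925, max(-60.35, 0) = 0, max(-101.3, 0) = 0
Node u (S = 149.5): V_u = e^(−0.08)·[0.8517·6.9250 + 0.1483·0.0000] = 5.4449
Node d (S = 91): V_d = e^(−0.08)·[0.8517·0.0000 + 0.1483·0.0000] = 0.0000
Node 0 (S = 130): V_0 = e^(−0.08)·[0.8517·5.4449 + 0.1483·0.0000] = 4.2811

€4.28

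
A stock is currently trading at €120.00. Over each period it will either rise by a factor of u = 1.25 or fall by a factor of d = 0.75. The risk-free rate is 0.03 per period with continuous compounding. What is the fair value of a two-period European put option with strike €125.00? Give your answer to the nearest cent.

Risk-neutral probability p = (e^0.03 − 0.75)/(1.25 − 0.75) = 0.2805/0.5000 = 0.5609
Terminal stock prices: S_uu = 187.5, S_ud = 112.5, S_dd = 67.5
Terminal payoffs (K − S): max(-62.5, 0) = 0, max(12.5, 0) = 12.5, max(57.5, 0) = 57.5
Node u (S = 150): V_u = e^(−0.03)·[0.5609·0.0000 + 0.4391·12.5000] = 5.3264
Node d (S = 90): V_d = e^(−0.03)·[0.5609·12.5000 + 0.4391·57.5000] = 31.3057
Node 0 (S = 120): V_0 = e^(−0.03)·[0.5609·5.3264 + 0.4391·31.3057] = 16.2391

€16.24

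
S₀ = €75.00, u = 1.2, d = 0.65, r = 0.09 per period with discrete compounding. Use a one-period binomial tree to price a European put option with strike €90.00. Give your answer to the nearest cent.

Risk-neutral probability p = (1 + 0.09 − 0.65)/(1.2 − 0.65) = 0.4400/0.5500 = 0.8000
Terminal stock prices: S_u = 90, S_d = 48.75
Terminal payoffs (K − S): max(0, 0) = 0, max(41.25, 0) = 41.25
Node 0 (S = 75): V_0 = 1/1.09·[0.8000·0.0000 + 0.2000·41.2500] = 7.5688

€7.57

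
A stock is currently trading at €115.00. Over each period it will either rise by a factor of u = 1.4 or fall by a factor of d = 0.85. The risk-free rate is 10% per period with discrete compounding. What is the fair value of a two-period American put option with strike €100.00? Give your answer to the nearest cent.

Risk-neutral probability p = (1 + 0.1 − 0.85)/(1.4 − 0.85) = 0.2500/0.5500 = 0.4545
Terminal stock prices: S_uu = 225.4, S_ud = 136.8, S_dd = 83.09
Terminal payoffs (K − S): max(-125.4, 0) = 0, max(-36.85, 0) = 0, max(16.91, 0) = 16.91
Node u (S = 161): continuation = 1/1.1·[0.4545·0.0000 + 0.5455·0.0000] = 0.0000; exercise value = 0.0000 ≤ continuation, so V_u = 0.0000
Node d (S = 97.75): continuation = 1/1.1·[0.4545·0.0000 + 0.5455·16.9125] = 8.3864; exercise value = 2.2500 ≤ continuation, so V_d = 8.3864
Node 0 (S = 115): continuation = 1/1.1·[0.4545·0.0000 + 0.5455·8.3864] = 4.1585; exercise value = 0.0000 ≤ continuation, so V_0 = 4.1585

€4.16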